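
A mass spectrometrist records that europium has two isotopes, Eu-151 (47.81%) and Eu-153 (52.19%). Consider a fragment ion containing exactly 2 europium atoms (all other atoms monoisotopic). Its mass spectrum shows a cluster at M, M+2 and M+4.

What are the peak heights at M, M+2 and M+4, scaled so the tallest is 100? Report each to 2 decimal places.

Expanding (0.4781 + 0.5219)^2:
P(M) = 0.4781^2 = 0.228580
P(M+2) = 2 × 0.4781^1 × 0.5219^1 = 0.499041
P(M+4) = 0.5219^2 = 0.272380
The M+2 peak is largest (0.499041); scaling to 100 gives 45.80 : 100.00 : 54.58.

45.80 : 100.00 : 54.58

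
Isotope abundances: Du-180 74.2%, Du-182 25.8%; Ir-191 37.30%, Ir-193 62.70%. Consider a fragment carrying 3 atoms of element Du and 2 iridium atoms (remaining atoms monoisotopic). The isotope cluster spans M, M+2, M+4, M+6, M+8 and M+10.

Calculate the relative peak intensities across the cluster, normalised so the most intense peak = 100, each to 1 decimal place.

14.9 : 65.8 : 100.0 : 62.9 : 17.4 : 1.8

Element Du pattern (n=3): 0.40851849 : 0.42613654 : 0.14817146 : 0.01717351
Iridium pattern (n=2): 0.139129 : 0.467742 : 0.393129
Convolve the two distributions (both contribute in 2-u steps):
  M: 0.40851849×0.139129 = 0.056837
  M+2: 0.40851849×0.467742 + 0.42613654×0.139129 = 0.250369
  M+4: 0.40851849×0.393129 + 0.42613654×0.467742 + 0.14817146×0.139129 = 0.380537
  M+6: 0.42613654×0.393129 + 0.14817146×0.467742 + 0.01717351×0.139129 = 0.239222
  M+8: 0.14817146×0.393129 + 0.01717351×0.467742 = 0.066283
  M+10: 0.01717351×0.393129 = 0.006751
Scale to base peak (0.380537) = 100: 14.9 : 65.8 : 100.0 : 62.9 : 17.4 : 1.8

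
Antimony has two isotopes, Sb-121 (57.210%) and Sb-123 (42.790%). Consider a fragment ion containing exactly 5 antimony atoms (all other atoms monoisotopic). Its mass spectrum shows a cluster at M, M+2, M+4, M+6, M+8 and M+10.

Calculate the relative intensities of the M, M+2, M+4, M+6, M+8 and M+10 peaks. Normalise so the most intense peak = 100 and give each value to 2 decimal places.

17.88 : 66.85 : 100.00 : 74.79 : 27.97 : 4.18

Each Sb atom is independently Sb-121 (p = 0.57210) or Sb-123 (q = 0.42790); the cluster is the binomial expansion (p + q)^5.
P(M) = 0.57210^5 = 0.061286
P(M+2) = 5 × 0.57210^4 × 0.42790^1 = 0.229192
P(M+4) = 10 × 0.57210^3 × 0.42790^2 = 0.342847
P(M+6) = 10 × 0.57210^2 × 0.42790^3 = 0.256431
P(M+8) = 5 × 0.57210^1 × 0.42790^4 = 0.095898
P(M+10) = 0.42790^5 = 0.014345
The M+4 peak is largest (0.342847); scaling to 100 gives 17.88 : 66.85 : 100.00 : 74.79 : 27.97 : 4.18.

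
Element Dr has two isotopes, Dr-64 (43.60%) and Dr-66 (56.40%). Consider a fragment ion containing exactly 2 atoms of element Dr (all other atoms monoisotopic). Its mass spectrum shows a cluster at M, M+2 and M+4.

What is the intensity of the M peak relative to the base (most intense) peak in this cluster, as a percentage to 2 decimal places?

38.65%

(0.4360 + 0.5640)^2 gives M 0.1901, M+2 0.4918, M+4 0.3181; the largest is M+2.
P(M+2) = C(2,1) × 0.4360^1 × 0.5640^1 = 2 × 0.4360 × 0.5640 = 0.491808 (base)
P(M) = C(2,0) × 0.4360^2 × 0.5640^0 = 1 × 0.190096 × 1.0000 = 0.190096
Relative intensity = 0.190096 / 0.491808 × 100 = 38.65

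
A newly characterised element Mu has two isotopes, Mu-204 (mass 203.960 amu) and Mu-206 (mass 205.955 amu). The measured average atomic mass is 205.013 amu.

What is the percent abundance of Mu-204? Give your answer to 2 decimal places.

With x = fraction of Mu-204 (so Mu-206 is 1 − x):
203.960·x + 205.955·(1 − x) = 205.013
(203.960 − 205.955)·x = 205.013 − 205.955
x = -0.942 / -1.995 = 0.47218 → 47.22% Mu-204, 52.78% Mu-206.

47.22%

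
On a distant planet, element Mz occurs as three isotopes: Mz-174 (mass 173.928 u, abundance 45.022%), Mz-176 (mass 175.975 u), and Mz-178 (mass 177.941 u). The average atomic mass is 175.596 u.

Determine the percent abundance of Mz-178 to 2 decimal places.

Let x and y be the fractions of Mz-176 and Mz-178. Then x + y = 1 − 0.45022 = 0.54978 and 175.975x + 177.941y = 175.596 − 0.45022×173.928 = 97.29013584.
Substituting: 175.975x + 177.941(0.54978 − x) = 97.29013584
(175.975 − 177.941)x = -0.53826714  ⇒  x = 0.27379, y = 0.27599
Mz-176: 27.38%, Mz-178: 27.60%.

27.60%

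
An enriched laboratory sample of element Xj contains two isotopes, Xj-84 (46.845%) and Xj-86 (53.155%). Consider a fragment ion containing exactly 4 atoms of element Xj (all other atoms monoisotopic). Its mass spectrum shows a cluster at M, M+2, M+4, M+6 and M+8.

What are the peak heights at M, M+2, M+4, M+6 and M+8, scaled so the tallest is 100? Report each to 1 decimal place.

12.9 : 58.8 : 100.0 : 75.6 : 21.5

Expanding (0.46845 + 0.53155)^4:
P(M) = 0.46845^4 = 0.048156
P(M+2) = 4 × 0.46845^3 × 0.53155^1 = 0.218572
P(M+4) = 6 × 0.46845^2 × 0.53155^2 = 0.372020
P(M+6) = 4 × 0.46845^1 × 0.53155^3 = 0.281420
P(M+8) = 0.53155^4 = 0.079832
The M+4 peak is largest (0.372020); scaling to 100 gives 12.9 : 58.8 : 100.0 : 75.6 : 21.5.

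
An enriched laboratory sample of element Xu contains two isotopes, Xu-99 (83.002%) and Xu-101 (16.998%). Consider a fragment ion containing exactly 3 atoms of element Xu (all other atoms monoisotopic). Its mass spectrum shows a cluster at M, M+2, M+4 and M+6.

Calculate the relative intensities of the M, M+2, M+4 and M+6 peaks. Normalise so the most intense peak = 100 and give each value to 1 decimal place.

The 3 Xu atoms are independent, so intensities follow the terms of (0.83002 + 0.16998)^3.
P(M) = 0.83002^3 = 0.571828
P(M+2) = 3 × 0.83002^2 × 0.16998^1 = 0.351315
P(M+4) = 3 × 0.83002^1 × 0.16998^2 = 0.071946
P(M+6) = 0.16998^3 = 0.004911
The M peak is largest (0.571828); scaling to 100 gives 100.0 : 61.4 : 12.6 : 0.9.

100.0 : 61.4 : 12.6 : 0.9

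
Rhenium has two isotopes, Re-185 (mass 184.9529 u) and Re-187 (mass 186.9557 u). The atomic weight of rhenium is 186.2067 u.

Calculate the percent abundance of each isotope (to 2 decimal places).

Re-185: 37.40%, Re-187: 62.60%

Writing the weighted mean with unknown fraction x of Re-185:
184.9529·x + 186.9557·(1 − x) = 186.2067
(184.9529 − 186.9557)·x = 186.2067 − 186.9557
x = -0.7490 / -2.0028 = 0.37398 → 37.40% Re-185, 62.60% Re-187.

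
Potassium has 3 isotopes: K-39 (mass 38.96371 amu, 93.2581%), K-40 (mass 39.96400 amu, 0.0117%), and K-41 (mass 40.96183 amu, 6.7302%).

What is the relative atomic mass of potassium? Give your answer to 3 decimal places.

Weight each isotope mass by its fractional abundance: 0.932581 × 38.96371 + 0.000117 × 39.96400 + 0.067302 × 40.96183
= 36.336816 + 0.004676 + 2.756813 = 39.098305 amu

39.098 amu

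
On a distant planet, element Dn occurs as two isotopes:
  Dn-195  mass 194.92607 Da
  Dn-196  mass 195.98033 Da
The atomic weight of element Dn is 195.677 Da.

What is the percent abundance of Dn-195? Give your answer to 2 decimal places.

With x = fraction of Dn-195 (so Dn-196 is 1 − x):
194.92607·x + 195.98033·(1 − x) = 195.677
(194.92607 − 195.98033)·x = 195.677 − 195.98033
x = -0.30333 / -1.05426 = 0.28772 → 28.77% Dn-195, 71.23% Dn-196.

28.77%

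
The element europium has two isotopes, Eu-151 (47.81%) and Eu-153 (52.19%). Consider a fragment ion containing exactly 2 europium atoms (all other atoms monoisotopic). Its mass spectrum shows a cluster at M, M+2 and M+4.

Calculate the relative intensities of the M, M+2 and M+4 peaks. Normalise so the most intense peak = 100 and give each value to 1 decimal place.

Each Eu atom is independently Eu-151 (p = 0.4781) or Eu-153 (q = 0.5219); the cluster is the binomial expansion (p + q)^2.
P(M) = 0.4781^2 = 0.228580
P(M+2) = 2 × 0.4781^1 × 0.5219^1 = 0.499041
P(M+4) = 0.5219^2 = 0.272380
The M+2 peak is largest (0.499041); scaling to 100 gives 45.8 : 100.0 : 54.6.

45.8 : 100.0 : 54.6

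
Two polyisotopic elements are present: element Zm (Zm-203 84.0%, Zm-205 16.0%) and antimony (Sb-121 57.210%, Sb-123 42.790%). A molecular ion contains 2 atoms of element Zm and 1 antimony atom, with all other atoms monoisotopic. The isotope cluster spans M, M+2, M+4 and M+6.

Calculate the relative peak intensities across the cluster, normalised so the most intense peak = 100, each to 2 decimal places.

Element Zm pattern (n=2): 0.7056 : 0.2688 : 0.0256
Antimony pattern (n=1): 0.5721 : 0.4279
Convolve the two distributions (both contribute in 2-u steps):
  M: 0.7056×0.5721 = 0.403674
  M+2: 0.7056×0.4279 + 0.2688×0.5721 = 0.455707
  M+4: 0.2688×0.4279 + 0.0256×0.5721 = 0.129665
  M+6: 0.0256×0.4279 = 0.010954
Scale to base peak (0.455707) = 100: 88.58 : 100.00 : 28.45 : 2.40

88.58 : 100.00 : 28.45 : 2.40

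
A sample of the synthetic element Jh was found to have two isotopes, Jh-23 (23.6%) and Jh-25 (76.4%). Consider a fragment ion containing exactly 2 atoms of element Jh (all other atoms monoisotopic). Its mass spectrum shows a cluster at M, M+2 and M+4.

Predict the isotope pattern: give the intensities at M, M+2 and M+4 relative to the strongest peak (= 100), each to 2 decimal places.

9.54 : 61.78 : 100.00

Expanding (0.236 + 0.764)^2:
P(M) = 0.236^2 = 0.055696
P(M+2) = 2 × 0.236^1 × 0.764^1 = 0.360608
P(M+4) = 0.764^2 = 0.583696
The M+4 peak is largest (0.583696); scaling to 100 gives 9.54 : 61.78 : 100.00.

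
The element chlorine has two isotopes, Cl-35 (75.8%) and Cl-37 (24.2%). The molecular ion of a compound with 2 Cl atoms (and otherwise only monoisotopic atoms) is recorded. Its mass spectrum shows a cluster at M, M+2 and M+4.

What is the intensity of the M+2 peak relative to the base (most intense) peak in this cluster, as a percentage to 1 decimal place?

(0.758 + 0.242)^2 gives M 0.5746, M+2 0.3669, M+4 0.0586; the largest is M.
P(M) = C(2,0) × 0.758^2 × 0.242^0 = 1 × 0.574564 × 1.0000 = 0.574564 (base)
P(M+2) = C(2,1) × 0.758^1 × 0.242^1 = 2 × 0.7580 × 0.2420 = 0.366872
Relative intensity = 0.366872 / 0.574564 × 100 = 63.9

63.9%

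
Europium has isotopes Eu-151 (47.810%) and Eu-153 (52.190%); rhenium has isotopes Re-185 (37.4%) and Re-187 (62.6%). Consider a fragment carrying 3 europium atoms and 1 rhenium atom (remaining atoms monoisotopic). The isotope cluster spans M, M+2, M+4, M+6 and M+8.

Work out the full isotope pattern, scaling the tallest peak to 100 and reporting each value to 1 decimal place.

11.0 : 54.6 : 100.0 : 80.4 : 24.0

Europium pattern (n=3): 0.10928391 : 0.3578871 : 0.39067407 : 0.14215492
Rhenium pattern (n=1): 0.3740 : 0.6260
Convolve the two distributions (both contribute in 2-u steps):
  M: 0.10928391×0.3740 = 0.040872
  M+2: 0.10928391×0.6260 + 0.3578871×0.3740 = 0.202262
  M+4: 0.3578871×0.6260 + 0.39067407×0.3740 = 0.370149
  M+6: 0.39067407×0.6260 + 0.14215492×0.3740 = 0.297728
  M+8: 0.14215492×0.6260 = 0.088989
Scale to base peak (0.370149) = 100: 11.0 : 54.6 : 100.0 : 80.4 : 24.0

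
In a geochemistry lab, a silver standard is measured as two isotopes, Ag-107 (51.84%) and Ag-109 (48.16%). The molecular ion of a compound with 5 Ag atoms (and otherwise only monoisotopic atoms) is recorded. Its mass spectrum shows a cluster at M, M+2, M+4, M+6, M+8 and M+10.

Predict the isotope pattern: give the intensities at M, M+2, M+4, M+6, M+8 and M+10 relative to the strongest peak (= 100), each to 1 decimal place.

11.6 : 53.8 : 100.0 : 92.9 : 43.2 : 8.0

The 5 Ag atoms are independent, so intensities follow the terms of (0.5184 + 0.4816)^5.
P(M) = 0.5184^5 = 0.037439
P(M+2) = 5 × 0.5184^4 × 0.4816^1 = 0.173907
P(M+4) = 10 × 0.5184^3 × 0.4816^2 = 0.323123
P(M+6) = 10 × 0.5184^2 × 0.4816^3 = 0.300185
P(M+8) = 5 × 0.5184^1 × 0.4816^4 = 0.139438
P(M+10) = 0.4816^5 = 0.025908
The M+4 peak is largest (0.323123); scaling to 100 gives 11.6 : 53.8 : 100.0 : 92.9 : 43.2 : 8.0.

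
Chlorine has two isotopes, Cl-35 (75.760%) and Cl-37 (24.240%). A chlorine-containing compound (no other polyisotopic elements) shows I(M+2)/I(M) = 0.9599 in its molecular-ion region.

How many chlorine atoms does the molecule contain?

3

The M+2/M ratio from n Cl atoms is n · q/p = n · 0.24240/0.75760.
n = 0.9599 × 0.75760/0.24240 = 3.00 ≈ 3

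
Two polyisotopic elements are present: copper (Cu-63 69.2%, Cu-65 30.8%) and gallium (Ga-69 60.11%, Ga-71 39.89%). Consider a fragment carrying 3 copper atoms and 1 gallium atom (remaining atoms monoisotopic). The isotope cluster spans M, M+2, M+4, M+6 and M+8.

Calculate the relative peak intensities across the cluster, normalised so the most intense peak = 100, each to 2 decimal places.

Copper pattern (n=3): 0.33137389 : 0.44247034 : 0.19693766 : 0.02921811
Gallium pattern (n=1): 0.6011 : 0.3989
Convolve the two distributions (both contribute in 2-u steps):
  M: 0.33137389×0.6011 = 0.199189
  M+2: 0.33137389×0.3989 + 0.44247034×0.6011 = 0.398154
  M+4: 0.44247034×0.3989 + 0.19693766×0.6011 = 0.294881
  M+6: 0.19693766×0.3989 + 0.02921811×0.6011 = 0.096121
  M+8: 0.02921811×0.3989 = 0.011655
Scale to base peak (0.398154) = 100: 50.03 : 100.00 : 74.06 : 24.14 : 2.93

50.03 : 100.00 : 74.06 : 24.14 : 2.93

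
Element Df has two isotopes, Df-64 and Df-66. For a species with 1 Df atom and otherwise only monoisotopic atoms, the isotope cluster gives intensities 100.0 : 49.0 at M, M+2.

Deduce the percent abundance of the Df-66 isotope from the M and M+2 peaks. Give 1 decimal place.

32.9%

Let p = fractional abundance of Df-64. I(M+2)/I(M) = [C(1,1)·p^0·(1−p)] / p^1 = 1·(1−p)/p = 49.0/100.0 = 0.4900
(1−p)/p = 0.4900/1 = 0.4900  ⇒  p = 1/(1 + 0.4900) = 0.6711
Df-64: 67.1%, Df-66: 32.9%.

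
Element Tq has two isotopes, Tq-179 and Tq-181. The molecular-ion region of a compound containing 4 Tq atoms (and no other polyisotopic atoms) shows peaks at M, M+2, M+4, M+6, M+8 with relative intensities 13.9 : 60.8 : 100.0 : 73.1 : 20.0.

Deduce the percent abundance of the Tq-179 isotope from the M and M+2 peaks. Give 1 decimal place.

47.8%

Write p for the Tq-179 fraction. I(M+2)/I(M) = [C(4,1)·p^3·(1−p)] / p^4 = 4·(1−p)/p = 60.8/13.9 = 4.3741
(1−p)/p = 4.3741/4 = 1.0935  ⇒  p = 1/(1 + 1.0935) = 0.4777
Tq-179: 47.8%, Tq-181: 52.2%.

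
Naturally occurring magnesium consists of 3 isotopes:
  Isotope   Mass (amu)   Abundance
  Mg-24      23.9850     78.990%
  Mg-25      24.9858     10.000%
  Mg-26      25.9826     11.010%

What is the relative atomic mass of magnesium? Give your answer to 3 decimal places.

24.305 amu

Weight each isotope mass by its fractional abundance: 0.78990 × 23.9850 + 0.10000 × 24.9858 + 0.11010 × 25.9826
= 18.94575 + 2.49858 + 2.86068 = 24.30501 amu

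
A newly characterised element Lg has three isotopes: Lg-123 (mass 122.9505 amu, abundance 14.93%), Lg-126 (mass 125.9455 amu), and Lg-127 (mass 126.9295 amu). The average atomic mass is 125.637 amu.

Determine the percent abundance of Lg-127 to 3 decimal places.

Let x and y be the fractions of Lg-126 and Lg-127. Then x + y = 1 − 0.1493 = 0.8507 and 125.9455x + 126.9295y = 125.637 − 0.1493×122.9505 = 107.28049035.
Substituting: 125.9455x + 126.9295(0.8507 − x) = 107.28049035
(125.9455 − 126.9295)x = -0.6984353  ⇒  x = 0.70979, y = 0.14091
Lg-126: 70.979%, Lg-127: 14.091%.

14.091%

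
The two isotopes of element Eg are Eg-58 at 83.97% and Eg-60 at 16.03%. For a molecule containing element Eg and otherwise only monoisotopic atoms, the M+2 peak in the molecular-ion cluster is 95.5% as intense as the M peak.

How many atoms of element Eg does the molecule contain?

5

With n Eg atoms, P(M+2)/P(M) = C(n,1)·p^(n−1)q / p^n = n·q/p = n · 0.1603/0.8397.
n = 0.955 × 0.8397/0.1603 = 5.00 ≈ 5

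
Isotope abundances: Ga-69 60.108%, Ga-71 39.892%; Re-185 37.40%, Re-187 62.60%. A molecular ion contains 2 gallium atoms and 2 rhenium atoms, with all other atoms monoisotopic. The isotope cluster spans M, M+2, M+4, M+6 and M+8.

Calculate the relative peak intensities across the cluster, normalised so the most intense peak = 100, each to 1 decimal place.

Gallium pattern (n=2): 0.36129717 : 0.47956567 : 0.15913717
Rhenium pattern (n=2): 0.139876 : 0.468248 : 0.391876
Convolve the two distributions (both contribute in 2-u steps):
  M: 0.36129717×0.139876 = 0.050537
  M+2: 0.36129717×0.468248 + 0.47956567×0.139876 = 0.236256
  M+4: 0.36129717×0.391876 + 0.47956567×0.468248 + 0.15913717×0.139876 = 0.388399
  M+6: 0.47956567×0.391876 + 0.15913717×0.468248 = 0.262446
  M+8: 0.15913717×0.391876 = 0.062362
Scale to base peak (0.388399) = 100: 13.0 : 60.8 : 100.0 : 67.6 : 16.1

13.0 : 60.8 : 100.0 : 67.6 : 16.1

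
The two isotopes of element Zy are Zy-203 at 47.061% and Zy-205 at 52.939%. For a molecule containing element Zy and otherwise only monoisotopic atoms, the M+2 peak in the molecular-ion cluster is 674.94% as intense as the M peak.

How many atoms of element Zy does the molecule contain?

With n Zy atoms, P(M+2)/P(M) = C(n,1)·p^(n−1)q / p^n = n·q/p = n · 0.52939/0.47061.
n = 6.7494 × 0.47061/0.52939 = 6.00 ≈ 6

6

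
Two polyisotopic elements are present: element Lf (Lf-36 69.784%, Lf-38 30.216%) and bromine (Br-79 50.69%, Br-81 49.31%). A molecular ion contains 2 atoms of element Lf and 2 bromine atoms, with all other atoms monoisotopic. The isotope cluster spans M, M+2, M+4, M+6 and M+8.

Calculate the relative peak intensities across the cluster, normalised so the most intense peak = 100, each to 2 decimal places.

35.48 : 99.75 : 100.00 : 42.02 : 6.29

Element Lf pattern (n=2): 0.48698067 : 0.42171867 : 0.09130067
Bromine pattern (n=2): 0.25694761 : 0.49990478 : 0.24314761
Convolve the two distributions (both contribute in 2-u steps):
  M: 0.48698067×0.25694761 = 0.125129
  M+2: 0.48698067×0.49990478 + 0.42171867×0.25694761 = 0.351804
  M+4: 0.48698067×0.24314761 + 0.42171867×0.49990478 + 0.09130067×0.25694761 = 0.352687
  M+6: 0.42171867×0.24314761 + 0.09130067×0.49990478 = 0.148182
  M+8: 0.09130067×0.24314761 = 0.022200
Scale to base peak (0.352687) = 100: 35.48 : 99.75 : 100.00 : 42.02 : 6.29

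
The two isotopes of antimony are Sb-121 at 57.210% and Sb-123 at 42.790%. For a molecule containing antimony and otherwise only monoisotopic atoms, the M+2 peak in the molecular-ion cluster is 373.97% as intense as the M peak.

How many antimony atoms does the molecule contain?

5

For n independent Sb atoms, I(M+2)/I(M) = n · (abundance Sb-123) / (abundance Sb-121) = n · 0.42790/0.57210.
n = 3.7397 × 0.57210/0.42790 = 5.00 ≈ 5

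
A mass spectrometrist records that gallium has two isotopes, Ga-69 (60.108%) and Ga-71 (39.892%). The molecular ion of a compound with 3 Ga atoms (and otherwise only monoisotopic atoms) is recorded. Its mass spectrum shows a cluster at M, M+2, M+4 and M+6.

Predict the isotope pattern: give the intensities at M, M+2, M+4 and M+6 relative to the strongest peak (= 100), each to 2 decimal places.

50.23 : 100.00 : 66.37 : 14.68

Expanding (0.60108 + 0.39892)^3:
P(M) = 0.60108^3 = 0.217169
P(M+2) = 3 × 0.60108^2 × 0.39892^1 = 0.432386
P(M+4) = 3 × 0.60108^1 × 0.39892^2 = 0.286963
P(M+6) = 0.39892^3 = 0.063483
The M+2 peak is largest (0.432386); scaling to 100 gives 50.23 : 100.00 : 66.37 : 14.68.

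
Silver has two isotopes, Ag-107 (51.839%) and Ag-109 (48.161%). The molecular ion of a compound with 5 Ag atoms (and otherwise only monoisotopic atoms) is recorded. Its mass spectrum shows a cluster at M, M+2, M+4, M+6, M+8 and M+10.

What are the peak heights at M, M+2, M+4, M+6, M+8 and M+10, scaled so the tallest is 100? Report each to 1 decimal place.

11.6 : 53.8 : 100.0 : 92.9 : 43.2 : 8.0

Expanding (0.51839 + 0.48161)^5:
P(M) = 0.51839^5 = 0.037435
P(M+2) = 5 × 0.51839^4 × 0.48161^1 = 0.173897
P(M+4) = 10 × 0.51839^3 × 0.48161^2 = 0.323118
P(M+6) = 10 × 0.51839^2 × 0.48161^3 = 0.300192
P(M+8) = 5 × 0.51839^1 × 0.48161^4 = 0.139447
P(M+10) = 0.48161^5 = 0.025911
The M+4 peak is largest (0.323118); scaling to 100 gives 11.6 : 53.8 : 100.0 : 92.9 : 43.2 : 8.0.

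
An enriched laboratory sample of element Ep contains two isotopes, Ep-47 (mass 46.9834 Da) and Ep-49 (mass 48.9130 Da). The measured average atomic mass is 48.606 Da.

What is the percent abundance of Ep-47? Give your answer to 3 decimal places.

Let x be the fractional abundance of Ep-47; then Ep-49 has abundance 1 − x.
46.9834·x + 48.9130·(1 − x) = 48.606
(46.9834 − 48.9130)·x = 48.606 − 48.9130
x = -0.3070 / -1.9296 = 0.15910 → 15.910% Ep-47, 84.090% Ep-49.

15.910%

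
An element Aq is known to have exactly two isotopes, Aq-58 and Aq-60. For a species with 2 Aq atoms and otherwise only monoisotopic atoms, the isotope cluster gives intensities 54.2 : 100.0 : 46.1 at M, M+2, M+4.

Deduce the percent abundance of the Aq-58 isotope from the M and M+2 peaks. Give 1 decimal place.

52.0%

If p is the fraction of Aq that is Aq-58, then I(M+2)/I(M) = [C(2,1)·p^1·(1−p)] / p^2 = 2·(1−p)/p = 100.0/54.2 = 1.8450
(1−p)/p = 1.8450/2 = 0.9225  ⇒  p = 1/(1 + 0.9225) = 0.5202
Aq-58: 52.0%, Aq-60: 48.0%.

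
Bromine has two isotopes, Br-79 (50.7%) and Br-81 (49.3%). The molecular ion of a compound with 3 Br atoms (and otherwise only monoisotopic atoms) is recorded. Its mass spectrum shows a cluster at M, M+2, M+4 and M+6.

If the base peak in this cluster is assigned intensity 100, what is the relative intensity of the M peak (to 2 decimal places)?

(0.507 + 0.493)^3 gives M 0.1303, M+2 0.3802, M+4 0.3697, M+6 0.1198; the largest is M+2.
P(M+2) = C(3,1) × 0.507^2 × 0.493^1 = 3 × 0.257049 × 0.4930 = 0.380175 (base)
P(M) = C(3,0) × 0.507^3 × 0.493^0 = 1 × 0.13032384 × 1.0000 = 0.130324
Relative intensity = 0.130324 / 0.380175 × 100 = 34.28

34.28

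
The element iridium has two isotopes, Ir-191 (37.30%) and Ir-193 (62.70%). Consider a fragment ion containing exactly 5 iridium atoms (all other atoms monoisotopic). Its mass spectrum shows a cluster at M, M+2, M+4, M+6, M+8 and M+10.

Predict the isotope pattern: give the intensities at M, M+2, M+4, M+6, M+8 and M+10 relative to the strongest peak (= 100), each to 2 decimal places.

2.11 : 17.70 : 59.49 : 100.00 : 84.05 : 28.26

Each Ir atom is independently Ir-191 (p = 0.3730) or Ir-193 (q = 0.6270); the cluster is the binomial expansion (p + q)^5.
P(M) = 0.3730^5 = 0.007220
P(M+2) = 5 × 0.3730^4 × 0.6270^1 = 0.060684
P(M+4) = 10 × 0.3730^3 × 0.6270^2 = 0.204015
P(M+6) = 10 × 0.3730^2 × 0.6270^3 = 0.342942
P(M+8) = 5 × 0.3730^1 × 0.6270^4 = 0.288237
P(M+10) = 0.6270^5 = 0.096903
The M+6 peak is largest (0.342942); scaling to 100 gives 2.11 : 17.70 : 59.49 : 100.00 : 84.05 : 28.26.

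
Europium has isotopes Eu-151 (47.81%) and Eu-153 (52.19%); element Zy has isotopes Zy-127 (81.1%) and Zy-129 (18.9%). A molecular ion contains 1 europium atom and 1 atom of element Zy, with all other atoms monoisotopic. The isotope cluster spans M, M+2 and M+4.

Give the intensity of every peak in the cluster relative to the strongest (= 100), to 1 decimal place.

Europium pattern (n=1): 0.4781 : 0.5219
Element Zy pattern (n=1): 0.8110 : 0.1890
Convolve the two distributions (both contribute in 2-u steps):
  M: 0.4781×0.8110 = 0.387739
  M+2: 0.4781×0.1890 + 0.5219×0.8110 = 0.513622
  M+4: 0.5219×0.1890 = 0.098639
Scale to base peak (0.513622) = 100: 75.5 : 100.0 : 19.2

75.5 : 100.0 : 19.2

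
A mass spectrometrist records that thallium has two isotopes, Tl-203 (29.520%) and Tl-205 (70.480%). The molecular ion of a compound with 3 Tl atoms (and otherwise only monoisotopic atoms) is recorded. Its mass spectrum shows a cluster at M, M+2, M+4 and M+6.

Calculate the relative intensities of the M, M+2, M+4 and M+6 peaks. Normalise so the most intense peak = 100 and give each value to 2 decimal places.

Expanding (0.29520 + 0.70480)^3:
P(M) = 0.29520^3 = 0.025725
P(M+2) = 3 × 0.29520^2 × 0.70480^1 = 0.184255
P(M+4) = 3 × 0.29520^1 × 0.70480^2 = 0.439916
P(M+6) = 0.70480^3 = 0.350104
The M+4 peak is largest (0.439916); scaling to 100 gives 5.85 : 41.88 : 100.00 : 79.58.

5.85 : 41.88 : 100.00 : 79.58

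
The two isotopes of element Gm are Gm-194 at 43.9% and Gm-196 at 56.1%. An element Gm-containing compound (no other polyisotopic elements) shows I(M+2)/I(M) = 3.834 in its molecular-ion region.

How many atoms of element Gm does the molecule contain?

3

The M+2/M ratio from n Gm atoms is n · q/p = n · 0.561/0.439.
n = 3.834 × 0.439/0.561 = 3.00 ≈ 3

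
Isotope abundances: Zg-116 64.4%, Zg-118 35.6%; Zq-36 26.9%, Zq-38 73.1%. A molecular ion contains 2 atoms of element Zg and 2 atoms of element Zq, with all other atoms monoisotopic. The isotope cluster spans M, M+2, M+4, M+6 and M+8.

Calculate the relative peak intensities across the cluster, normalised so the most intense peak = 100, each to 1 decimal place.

7.3 : 47.7 : 100.0 : 71.7 : 16.5

Element Zg pattern (n=2): 0.414736 : 0.458528 : 0.126736
Element Zq pattern (n=2): 0.072361 : 0.393278 : 0.534361
Convolve the two distributions (both contribute in 2-u steps):
  M: 0.414736×0.072361 = 0.030011
  M+2: 0.414736×0.393278 + 0.458528×0.072361 = 0.196286
  M+4: 0.414736×0.534361 + 0.458528×0.393278 + 0.126736×0.072361 = 0.411118
  M+6: 0.458528×0.534361 + 0.126736×0.393278 = 0.294862
  M+8: 0.126736×0.534361 = 0.067723
Scale to base peak (0.411118) = 100: 7.3 : 47.7 : 100.0 : 71.7 : 16.5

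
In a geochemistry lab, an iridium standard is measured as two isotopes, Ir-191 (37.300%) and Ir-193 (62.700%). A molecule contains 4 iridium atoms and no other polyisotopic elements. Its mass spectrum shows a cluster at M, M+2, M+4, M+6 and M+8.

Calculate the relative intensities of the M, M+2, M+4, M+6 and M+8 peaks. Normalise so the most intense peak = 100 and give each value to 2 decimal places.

Expanding (0.37300 + 0.62700)^4:
P(M) = 0.37300^4 = 0.019357
P(M+2) = 4 × 0.37300^3 × 0.62700^1 = 0.130153
P(M+4) = 6 × 0.37300^2 × 0.62700^2 = 0.328174
P(M+6) = 4 × 0.37300^1 × 0.62700^3 = 0.367766
P(M+8) = 0.62700^4 = 0.154550
The M+6 peak is largest (0.367766); scaling to 100 gives 5.26 : 35.39 : 89.23 : 100.00 : 42.02.

5.26 : 35.39 : 89.23 : 100.00 : 42.02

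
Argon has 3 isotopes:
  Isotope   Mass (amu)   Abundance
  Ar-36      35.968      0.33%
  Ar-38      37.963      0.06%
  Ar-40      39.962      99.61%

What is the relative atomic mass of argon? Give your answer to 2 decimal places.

Average mass = Σ (abundance × isotope mass) = 0.0033 × 35.968 + 0.0006 × 37.963 + 0.9961 × 39.962
= 0.1187 + 0.0228 + 39.8061 = 39.9476 amu

39.95 amu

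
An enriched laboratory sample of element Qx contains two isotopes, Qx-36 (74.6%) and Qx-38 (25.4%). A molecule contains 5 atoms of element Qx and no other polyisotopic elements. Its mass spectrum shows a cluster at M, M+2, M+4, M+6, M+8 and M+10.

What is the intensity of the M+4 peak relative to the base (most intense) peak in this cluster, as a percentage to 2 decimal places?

68.10%

(0.746 + 0.254)^5 gives M 0.2310, M+2 0.3933, M+4 0.2678, M+6 0.0912, M+8 0.0155, M+10 0.0011; the largest is M+2.
P(M+2) = C(5,1) × 0.746^4 × 0.254^1 = 5 × 0.30971006 × 0.2540 = 0.393332 (base)
P(M+4) = C(5,2) × 0.746^3 × 0.254^2 = 10 × 0.41516094 × 0.064516 = 0.267845
Relative intensity = 0.267845 / 0.393332 × 100 = 68.10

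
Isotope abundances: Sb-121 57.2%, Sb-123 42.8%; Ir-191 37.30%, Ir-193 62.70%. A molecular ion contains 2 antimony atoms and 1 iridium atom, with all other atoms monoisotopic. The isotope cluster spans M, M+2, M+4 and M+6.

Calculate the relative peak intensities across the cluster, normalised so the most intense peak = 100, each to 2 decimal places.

31.47 : 100.00 : 96.79 : 29.62

Antimony pattern (n=2): 0.327184 : 0.489632 : 0.183184
Iridium pattern (n=1): 0.3730 : 0.6270
Convolve the two distributions (both contribute in 2-u steps):
  M: 0.327184×0.3730 = 0.122040
  M+2: 0.327184×0.6270 + 0.489632×0.3730 = 0.387777
  M+4: 0.489632×0.6270 + 0.183184×0.3730 = 0.375327
  M+6: 0.183184×0.6270 = 0.114856
Scale to base peak (0.387777) = 100: 31.47 : 100.00 : 96.79 : 29.62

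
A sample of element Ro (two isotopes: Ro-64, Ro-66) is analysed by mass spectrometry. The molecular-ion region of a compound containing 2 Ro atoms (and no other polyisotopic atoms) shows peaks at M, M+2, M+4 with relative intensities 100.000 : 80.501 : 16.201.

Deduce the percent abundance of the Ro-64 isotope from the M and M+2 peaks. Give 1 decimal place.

If p is the fraction of Ro that is Ro-64, then I(M+2)/I(M) = [C(2,1)·p^1·(1−p)] / p^2 = 2·(1−p)/p = 80.501/100.000 = 0.8050
(1−p)/p = 0.8050/2 = 0.4025  ⇒  p = 1/(1 + 0.4025) = 0.7130
Ro-64: 71.3%, Ro-66: 28.7%.

71.3%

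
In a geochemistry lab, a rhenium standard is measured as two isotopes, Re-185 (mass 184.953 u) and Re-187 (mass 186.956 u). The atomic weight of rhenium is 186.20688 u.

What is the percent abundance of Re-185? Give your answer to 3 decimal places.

Let x be the fractional abundance of Re-185; then Re-187 has abundance 1 − x.
184.953·x + 186.956·(1 − x) = 186.20688
(184.953 − 186.956)·x = 186.20688 − 186.956
x = -0.74912 / -2.003 = 0.37400 → 37.400% Re-185, 62.600% Re-187.

37.400%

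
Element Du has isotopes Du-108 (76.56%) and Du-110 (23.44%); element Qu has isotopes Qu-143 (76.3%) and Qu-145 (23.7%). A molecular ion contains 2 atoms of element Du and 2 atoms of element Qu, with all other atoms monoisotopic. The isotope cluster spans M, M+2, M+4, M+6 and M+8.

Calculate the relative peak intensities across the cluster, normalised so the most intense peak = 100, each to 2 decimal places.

81.07 : 100.00 : 46.26 : 9.51 : 0.73

Element Du pattern (n=2): 0.58614336 : 0.35891328 : 0.05494336
Element Qu pattern (n=2): 0.582169 : 0.361662 : 0.056169
Convolve the two distributions (both contribute in 2-u steps):
  M: 0.58614336×0.582169 = 0.341234
  M+2: 0.58614336×0.361662 + 0.35891328×0.582169 = 0.420934
  M+4: 0.58614336×0.056169 + 0.35891328×0.361662 + 0.05494336×0.582169 = 0.194715
  M+6: 0.35891328×0.056169 + 0.05494336×0.361662 = 0.040031
  M+8: 0.05494336×0.056169 = 0.003086
Scale to base peak (0.420934) = 100: 81.07 : 100.00 : 46.26 : 9.51 : 0.73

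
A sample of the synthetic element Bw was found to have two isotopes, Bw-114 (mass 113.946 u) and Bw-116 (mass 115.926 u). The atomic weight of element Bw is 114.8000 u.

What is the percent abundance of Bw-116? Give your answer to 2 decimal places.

43.13%

With x = fraction of Bw-114 (so Bw-116 is 1 − x):
113.946·x + 115.926·(1 − x) = 114.8000
(113.946 − 115.926)·x = 114.8000 − 115.926
x = -1.1260 / -1.980 = 0.56869 → 56.87% Bw-114, 43.13% Bw-116.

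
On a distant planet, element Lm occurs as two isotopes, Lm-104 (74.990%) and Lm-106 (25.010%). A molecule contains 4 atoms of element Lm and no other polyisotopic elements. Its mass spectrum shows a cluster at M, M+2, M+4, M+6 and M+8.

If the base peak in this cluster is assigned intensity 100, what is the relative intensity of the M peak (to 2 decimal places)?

Binomial terms of (0.74990 + 0.25010)^4: M 0.3162, M+2 0.4219, M+4 0.2110, M+6 0.0469, M+8 0.0039 → M+2 is the base peak.
P(M+2) = C(4,1) × 0.74990^3 × 0.25010^1 = 4 × 0.42170627 × 0.2501 = 0.421875 (base)
P(M) = C(4,0) × 0.74990^4 × 0.25010^0 = 1 × 0.31623753 × 1.0000 = 0.316238
Relative intensity = 0.316238 / 0.421875 × 100 = 74.96

74.96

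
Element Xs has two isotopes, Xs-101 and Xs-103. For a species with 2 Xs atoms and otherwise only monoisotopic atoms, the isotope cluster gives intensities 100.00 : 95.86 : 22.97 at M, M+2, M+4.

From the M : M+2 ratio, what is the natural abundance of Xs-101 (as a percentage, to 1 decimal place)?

If p is the fraction of Xs that is Xs-101, then I(M+2)/I(M) = [C(2,1)·p^1·(1−p)] / p^2 = 2·(1−p)/p = 95.86/100.00 = 0.9586
(1−p)/p = 0.9586/2 = 0.4793  ⇒  p = 1/(1 + 0.4793) = 0.6760
Xs-101: 67.6%, Xs-103: 32.4%.

67.6%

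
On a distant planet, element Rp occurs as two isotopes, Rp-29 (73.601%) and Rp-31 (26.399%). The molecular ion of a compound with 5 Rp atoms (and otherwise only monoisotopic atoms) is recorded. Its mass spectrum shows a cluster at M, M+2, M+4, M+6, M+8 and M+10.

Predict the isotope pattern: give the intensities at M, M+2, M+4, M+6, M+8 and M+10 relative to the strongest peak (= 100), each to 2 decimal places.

The 5 Rp atoms are independent, so intensities follow the terms of (0.73601 + 0.26399)^5.
P(M) = 0.73601^5 = 0.215983
P(M+2) = 5 × 0.73601^4 × 0.26399^1 = 0.387340
P(M+4) = 10 × 0.73601^3 × 0.26399^2 = 0.277860
P(M+6) = 10 × 0.73601^2 × 0.26399^3 = 0.099662
P(M+8) = 5 × 0.73601^1 × 0.26399^4 = 0.017873
P(M+10) = 0.26399^5 = 0.001282
The M+2 peak is largest (0.387340); scaling to 100 gives 55.76 : 100.00 : 71.74 : 25.73 : 4.61 : 0.33.

55.76 : 100.00 : 71.74 : 25.73 : 4.61 : 0.33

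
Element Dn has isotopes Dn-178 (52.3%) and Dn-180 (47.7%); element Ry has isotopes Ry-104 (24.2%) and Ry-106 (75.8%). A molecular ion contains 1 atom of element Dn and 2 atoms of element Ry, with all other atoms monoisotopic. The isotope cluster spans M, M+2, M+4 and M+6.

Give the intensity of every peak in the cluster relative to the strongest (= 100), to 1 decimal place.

Element Dn pattern (n=1): 0.5230 : 0.4770
Element Ry pattern (n=2): 0.058564 : 0.366872 : 0.574564
Convolve the two distributions (both contribute in 2-u steps):
  M: 0.5230×0.058564 = 0.030629
  M+2: 0.5230×0.366872 + 0.4770×0.058564 = 0.219809
  M+4: 0.5230×0.574564 + 0.4770×0.366872 = 0.475495
  M+6: 0.4770×0.574564 = 0.274067
Scale to base peak (0.475495) = 100: 6.4 : 46.2 : 100.0 : 57.6

6.4 : 46.2 : 100.0 : 57.6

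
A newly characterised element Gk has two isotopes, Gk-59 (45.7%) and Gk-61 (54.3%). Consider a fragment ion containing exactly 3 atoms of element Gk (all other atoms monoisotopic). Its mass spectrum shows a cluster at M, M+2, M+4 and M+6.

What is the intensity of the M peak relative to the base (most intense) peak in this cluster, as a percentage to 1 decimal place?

Term probabilities: M 0.0954, M+2 0.3402, M+4 0.4042, M+6 0.1601. Base peak = M+4.
P(M+4) = C(3,2) × 0.457^1 × 0.543^2 = 3 × 0.4570 × 0.294849 = 0.404238 (base)
P(M) = C(3,0) × 0.457^3 × 0.543^0 = 1 × 0.09544399 × 1.0000 = 0.095444
Relative intensity = 0.095444 / 0.404238 × 100 = 23.6

23.6%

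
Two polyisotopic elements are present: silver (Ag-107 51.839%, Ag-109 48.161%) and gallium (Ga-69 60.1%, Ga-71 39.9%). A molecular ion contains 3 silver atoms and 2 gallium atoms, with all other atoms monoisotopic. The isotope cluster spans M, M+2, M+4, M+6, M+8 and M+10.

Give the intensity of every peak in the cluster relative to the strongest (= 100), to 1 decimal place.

Silver pattern (n=3): 0.13930601 : 0.38826655 : 0.36071887 : 0.11170857
Gallium pattern (n=2): 0.361201 : 0.479598 : 0.159201
Convolve the two distributions (both contribute in 2-u steps):
  M: 0.13930601×0.361201 = 0.050317
  M+2: 0.13930601×0.479598 + 0.38826655×0.361201 = 0.207053
  M+4: 0.13930601×0.159201 + 0.38826655×0.479598 + 0.36071887×0.361201 = 0.338682
  M+6: 0.38826655×0.159201 + 0.36071887×0.479598 + 0.11170857×0.361201 = 0.275162
  M+8: 0.36071887×0.159201 + 0.11170857×0.479598 = 0.111002
  M+10: 0.11170857×0.159201 = 0.017784
Scale to base peak (0.338682) = 100: 14.9 : 61.1 : 100.0 : 81.2 : 32.8 : 5.3

14.9 : 61.1 : 100.0 : 81.2 : 32.8 : 5.3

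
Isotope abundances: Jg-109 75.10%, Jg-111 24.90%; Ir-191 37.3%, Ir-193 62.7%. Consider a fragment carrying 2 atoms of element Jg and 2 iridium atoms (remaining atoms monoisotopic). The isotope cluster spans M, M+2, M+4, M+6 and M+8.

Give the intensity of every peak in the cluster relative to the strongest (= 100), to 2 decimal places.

Element Jg pattern (n=2): 0.564001 : 0.373998 : 0.062001
Iridium pattern (n=2): 0.139129 : 0.467742 : 0.393129
Convolve the two distributions (both contribute in 2-u steps):
  M: 0.564001×0.139129 = 0.078469
  M+2: 0.564001×0.467742 + 0.373998×0.139129 = 0.315841
  M+4: 0.564001×0.393129 + 0.373998×0.467742 + 0.062001×0.139129 = 0.405286
  M+6: 0.373998×0.393129 + 0.062001×0.467742 = 0.176030
  M+8: 0.062001×0.393129 = 0.024374
Scale to base peak (0.405286) = 100: 19.36 : 77.93 : 100.00 : 43.43 : 6.01

19.36 : 77.93 : 100.00 : 43.43 : 6.01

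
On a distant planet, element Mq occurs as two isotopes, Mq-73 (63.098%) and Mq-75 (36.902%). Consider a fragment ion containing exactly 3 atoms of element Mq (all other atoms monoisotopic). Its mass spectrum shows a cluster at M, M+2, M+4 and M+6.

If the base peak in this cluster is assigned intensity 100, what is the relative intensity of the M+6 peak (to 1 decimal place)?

Term probabilities: M 0.2512, M+2 0.4408, M+4 0.2578, M+6 0.0503. Base peak = M+2.
P(M+2) = C(3,1) × 0.63098^2 × 0.36902^1 = 3 × 0.39813576 × 0.36902 = 0.440760 (base)
P(M+6) = C(3,3) × 0.63098^0 × 0.36902^3 = 1 × 1.0000 × 0.05025158 = 0.050252
Relative intensity = 0.050252 / 0.440760 × 100 = 11.4

11.4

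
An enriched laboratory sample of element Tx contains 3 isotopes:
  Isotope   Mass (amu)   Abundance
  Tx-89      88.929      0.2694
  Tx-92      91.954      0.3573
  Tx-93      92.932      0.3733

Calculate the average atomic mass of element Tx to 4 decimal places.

91.5042 amu

Weight each isotope mass by its fractional abundance: 0.2694 × 88.929 + 0.3573 × 91.954 + 0.3733 × 92.932
= 23.95747 + 32.85516 + 34.69152 = 91.50415 amu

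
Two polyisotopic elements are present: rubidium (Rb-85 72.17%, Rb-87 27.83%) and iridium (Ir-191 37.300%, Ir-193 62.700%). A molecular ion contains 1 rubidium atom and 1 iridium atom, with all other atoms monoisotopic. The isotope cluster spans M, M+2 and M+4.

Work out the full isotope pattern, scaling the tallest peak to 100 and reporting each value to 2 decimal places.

Rubidium pattern (n=1): 0.7217 : 0.2783
Iridium pattern (n=1): 0.3730 : 0.6270
Convolve the two distributions (both contribute in 2-u steps):
  M: 0.7217×0.3730 = 0.269194
  M+2: 0.7217×0.6270 + 0.2783×0.3730 = 0.556312
  M+4: 0.2783×0.6270 = 0.174494
Scale to base peak (0.556312) = 100: 48.39 : 100.00 : 31.37

48.39 : 100.00 : 31.37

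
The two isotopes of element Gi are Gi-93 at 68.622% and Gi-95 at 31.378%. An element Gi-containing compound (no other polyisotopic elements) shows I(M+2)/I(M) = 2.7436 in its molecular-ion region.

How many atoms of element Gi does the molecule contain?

6

For n independent Gi atoms, I(M+2)/I(M) = n · (abundance Gi-95) / (abundance Gi-93) = n · 0.31378/0.68622.
n = 2.7436 × 0.68622/0.31378 = 6.00 ≈ 6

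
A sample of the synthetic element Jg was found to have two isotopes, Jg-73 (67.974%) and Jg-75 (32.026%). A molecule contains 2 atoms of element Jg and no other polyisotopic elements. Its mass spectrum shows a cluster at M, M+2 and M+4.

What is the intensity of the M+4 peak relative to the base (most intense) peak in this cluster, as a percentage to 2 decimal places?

Binomial terms of (0.67974 + 0.32026)^2: M 0.4620, M+2 0.4354, M+4 0.1026 → M is the base peak.
P(M) = C(2,0) × 0.67974^2 × 0.32026^0 = 1 × 0.46204647 × 1.0000 = 0.462046 (base)
P(M+4) = C(2,2) × 0.67974^0 × 0.32026^2 = 1 × 1.0000 × 0.10256647 = 0.102566
Relative intensity = 0.102566 / 0.462046 × 100 = 22.20

22.20%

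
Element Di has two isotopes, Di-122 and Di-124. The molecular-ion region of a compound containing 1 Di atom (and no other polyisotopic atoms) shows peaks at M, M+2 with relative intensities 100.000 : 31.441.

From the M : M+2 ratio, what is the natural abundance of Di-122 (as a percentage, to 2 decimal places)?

Let p = fractional abundance of Di-122. I(M+2)/I(M) = [C(1,1)·p^0·(1−p)] / p^1 = 1·(1−p)/p = 31.441/100.000 = 0.3144
(1−p)/p = 0.3144/1 = 0.3144  ⇒  p = 1/(1 + 0.3144) = 0.7608
Di-122: 76.08%, Di-124: 23.92%.

76.08%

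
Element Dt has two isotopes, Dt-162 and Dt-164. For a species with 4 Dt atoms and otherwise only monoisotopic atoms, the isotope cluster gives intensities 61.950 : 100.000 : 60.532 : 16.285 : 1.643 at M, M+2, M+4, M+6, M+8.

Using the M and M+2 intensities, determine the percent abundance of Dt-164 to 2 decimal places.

Write p for the Dt-162 fraction. I(M+2)/I(M) = [C(4,1)·p^3·(1−p)] / p^4 = 4·(1−p)/p = 100.000/61.950 = 1.6142
(1−p)/p = 1.6142/4 = 0.4036  ⇒  p = 1/(1 + 0.4036) = 0.7125
Dt-162: 71.25%, Dt-164: 28.75%.

28.75%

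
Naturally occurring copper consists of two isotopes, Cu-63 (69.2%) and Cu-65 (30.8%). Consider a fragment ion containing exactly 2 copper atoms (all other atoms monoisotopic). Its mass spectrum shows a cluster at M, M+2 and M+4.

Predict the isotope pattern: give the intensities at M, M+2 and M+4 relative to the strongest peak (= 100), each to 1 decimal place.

Each Cu atom is independently Cu-63 (p = 0.692) or Cu-65 (q = 0.308); the cluster is the binomial expansion (p + q)^2.
P(M) = 0.692^2 = 0.478864
P(M+2) = 2 × 0.692^1 × 0.308^1 = 0.426272
P(M+4) = 0.308^2 = 0.094864
The M peak is largest (0.478864); scaling to 100 gives 100.0 : 89.0 : 19.8.

100.0 : 89.0 : 19.8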